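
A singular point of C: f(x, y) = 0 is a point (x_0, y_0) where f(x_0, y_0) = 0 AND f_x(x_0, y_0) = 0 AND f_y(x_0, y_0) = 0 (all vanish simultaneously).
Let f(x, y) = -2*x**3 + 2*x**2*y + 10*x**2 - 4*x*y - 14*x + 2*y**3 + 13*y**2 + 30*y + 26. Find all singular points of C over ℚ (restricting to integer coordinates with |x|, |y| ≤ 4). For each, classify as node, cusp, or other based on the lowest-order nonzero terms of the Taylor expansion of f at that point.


Singular points: {(1, -2)}; classification: cusp.

Compute partial derivatives:
  f_x = -6*x**2 + 4*x*y + 20*x - 4*y - 14.
  f_y = 2*x**2 - 4*x + 6*y**2 + 26*y + 30.
Scan x_0 ∈ {−4, ..., 4}. For each x_0, f_y(x_0, y) is a polynomial in y; find its integer roots y ∈ {−4, ..., 4}, then test f_x and f at those candidates.
  x = -4: f_y(-4, y) = 6*y**2 + 26*y + 78; no integer root y with |y| ≤ 4.
  x = -3: f_y(-3, y) = 6*y**2 + 26*y + 60; no integer root y with |y| ≤ 4.
  x = -2: f_y(-2, y) = 6*y**2 + 26*y + 46; no integer root y with |y| ≤ 4.
  x = -1: f_y(-1, y) = 6*y**2 + 26*y + 36; no integer root y with |y| ≤ 4.
  x = 0: f_y(0, y) = 6*y**2 + 26*y + 30; no integer root y with |y| ≤ 4.
  x = 1: f_y(1, y) = 6*y**2 + 26*y + 28; vanishes at y ∈ {-2}. (1, -2): f_x = 0, f = 0 — SINGULAR.
  x = 2: f_y(2, y) = 6*y**2 + 26*y + 30; no integer root y with |y| ≤ 4.
  x = 3: f_y(3, y) = 6*y**2 + 26*y + 36; no integer root y with |y| ≤ 4.
  x = 4: f_y(4, y) = 6*y**2 + 26*y + 46; no integer root y with |y| ≤ 4.
Only singular point on the grid: (1, -2).
Classify: substitute x = 1 + u, y = -2 + v and expand: f = -2*u**3 + 2*u**2*v + 2*v**3 + v**2.
No constant or linear terms (consistent with a singular point). Quadratic part: v**2. Cubic part: -2*u**3 + 2*u**2*v + 2*v**3.
The quadratic part v**2 is a perfect square, so there is a single (double) tangent line v = 0, i.e. y = -2. Restricting the cubic part to that line (v = 0) leaves -2*u**3 ≠ 0, so f is not divisible by v and the branch is v² ≈ 2*u**3 to lowest order — this is a cusp.
Classification: cusp.


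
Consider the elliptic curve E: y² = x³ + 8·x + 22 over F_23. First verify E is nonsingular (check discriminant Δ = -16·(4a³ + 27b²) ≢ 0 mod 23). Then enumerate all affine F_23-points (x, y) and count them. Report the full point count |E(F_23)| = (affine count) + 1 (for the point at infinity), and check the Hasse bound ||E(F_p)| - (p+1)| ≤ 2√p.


Affine points = {(1, 10), (1, 13), (2, 0), (3, 2), (3, 21), (4, 7), (4, 16), (5, 7), (5, 16), (8, 0), (9, 8), (9, 15), (12, 11), (12, 12), (13, 0), (14, 7), (14, 16), (18, 8), (18, 15), (19, 8), (19, 15), (22, 6), (22, 17)}; affine count = 23; |E(F_23)| = 24.

Discriminant check: Δ ∝ 4a³ + 27b² = 4·8³ + 27·22² = 4·512 + 27·484 ≡ 5 (mod 23). Nonzero ⇒ E is nonsingular.
For each x ∈ F_23, compute rhs = x³ + 8·x + 22 mod 23, then count y ∈ F_23 with y² ≡ rhs.
  x = 0: rhs = 22, matching y values: none (0 points).
  x = 1: rhs = 8, matching y values: 10, 13 (2 points).
  x = 2: rhs = 0, matching y values: 0 (1 points).
  x = 3: rhs = 4, matching y values: 2, 21 (2 points).
  x = 4: rhs = 3, matching y values: 7, 16 (2 points).
  x = 5: rhs = 3, matching y values: 7, 16 (2 points).
  x = 6: rhs = 10, matching y values: none (0 points).
  x = 7: rhs = 7, matching y values: none (0 points).
  x = 8: rhs = 0, matching y values: 0 (1 points).
  x = 9: rhs = 18, matching y values: 8, 15 (2 points).
  x = 10: rhs = 21, matching y values: none (0 points).
  x = 11: rhs = 15, matching y values: none (0 points).
  x = 12: rhs = 6, matching y values: 11, 12 (2 points).
  x = 13: rhs = 0, matching y values: 0 (1 points).
  x = 14: rhs = 3, matching y values: 7, 16 (2 points).
  x = 15: rhs = 21, matching y values: none (0 points).
  x = 16: rhs = 14, matching y values: none (0 points).
  x = 17: rhs = 11, matching y values: none (0 points).
  x = 18: rhs = 18, matching y values: 8, 15 (2 points).
  x = 19: rhs = 18, matching y values: 8, 15 (2 points).
  x = 20: rhs = 17, matching y values: none (0 points).
  x = 21: rhs = 21, matching y values: none (0 points).
  x = 22: rhs = 13, matching y values: 6, 17 (2 points).
Total affine count: 23.
Full point count |E(F_23)| = 23 + 1 = 24.
Hasse bound: |24 − (23+1)| = |0| = 0 ≤ 2√23 ≈ 9.5917 ✓.


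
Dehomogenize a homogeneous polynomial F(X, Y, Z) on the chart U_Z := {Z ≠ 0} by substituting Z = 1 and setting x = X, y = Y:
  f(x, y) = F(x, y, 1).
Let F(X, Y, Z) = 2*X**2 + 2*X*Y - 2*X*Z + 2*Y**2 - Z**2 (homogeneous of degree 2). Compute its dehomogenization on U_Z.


f(x, y) = 2*x**2 + 2*x*y - 2*x + 2*y**2 - 1

On U_Z we set Z = 1. Each monomial c·X^i·Y^j·Z^k in F becomes c·x^i·y^j·1^k = c·x^i·y^j.
Substituting Z = 1: F(X, Y, 1) = 2*x**2 + 2*x*y - 2*x + 2*y**2 - 1.
Note: deg(f) ≤ deg(F) = 2; strict inequality happens when F is divisible by Z (lost terms).


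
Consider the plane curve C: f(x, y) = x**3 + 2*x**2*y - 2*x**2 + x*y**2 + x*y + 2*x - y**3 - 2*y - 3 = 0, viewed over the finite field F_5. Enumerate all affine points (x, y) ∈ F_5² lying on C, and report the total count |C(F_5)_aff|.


Affine F_5-points: {(0, 2), (0, 4), (2, 1)}; count = 3.

For each of the 25 pairs (x, y) ∈ F_5², evaluate f(x, y) mod 5. Record the zeros.
  x = 0: [0↦2, 1↦4, 2↦0, 3↦4, 4↦0]  zeros at y ∈ {2, 4}
  x = 1: [0↦3, 1↦4, 2↦1, 3↦3, 4↦4]  zeros at y ∈ ∅
  x = 2: [0↦1, 1↦0, 2↦2, 3↦1, 4↦1]  zeros at y ∈ {1}
  x = 3: [0↦2, 1↦3, 2↦4, 3↦4, 4↦2]  zeros at y ∈ ∅
  x = 4: [0↦2, 1↦4, 2↦3, 3↦3, 4↦3]  zeros at y ∈ ∅
Collecting zeros: affine points = {(0, 2), (0, 4), (2, 1)}.
Total count |C(F_5)_aff| = 3.


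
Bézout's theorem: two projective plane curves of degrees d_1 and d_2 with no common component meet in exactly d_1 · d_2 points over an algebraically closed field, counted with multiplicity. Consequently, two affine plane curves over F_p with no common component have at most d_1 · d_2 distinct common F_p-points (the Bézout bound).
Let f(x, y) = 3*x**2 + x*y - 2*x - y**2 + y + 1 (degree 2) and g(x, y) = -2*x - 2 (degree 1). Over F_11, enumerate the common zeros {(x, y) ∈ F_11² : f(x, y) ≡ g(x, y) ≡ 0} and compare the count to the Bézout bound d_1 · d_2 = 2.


Common zeros: ∅; count = 0; Bézout bound = 2.

deg(f) = 2, deg(g) = 1, so Bézout bound = 2.
Scan x ∈ F_11. For each x, list the y ∈ F_11 with f(x, y) ≡ 0 and those with g(x, y) ≡ 0 (mod 11); the common zeros in that column are the intersection.
  x = 0: f ≡ 0 at y ∈ {4, 8}; g ≡ 0 at y ∈ ∅; common: ∅.
  x = 1: f ≡ 0 at y ∈ {6, 7}; g ≡ 0 at y ∈ ∅; common: ∅.
  x = 2: f ≡ 0 at y ∈ {1, 2}; g ≡ 0 at y ∈ ∅; common: ∅.
  x = 3: f ≡ 0 at y ∈ {0, 4}; g ≡ 0 at y ∈ ∅; common: ∅.
  x = 4: f ≡ 0 at y ∈ ∅; g ≡ 0 at y ∈ ∅; common: ∅.
  x = 5: f ≡ 0 at y ∈ {0, 6}; g ≡ 0 at y ∈ ∅; common: ∅.
  x = 6: f ≡ 0 at y ∈ ∅; g ≡ 0 at y ∈ ∅; common: ∅.
  x = 7: f ≡ 0 at y ∈ ∅; g ≡ 0 at y ∈ ∅; common: ∅.
  x = 8: f ≡ 0 at y ∈ ∅; g ≡ 0 at y ∈ ∅; common: ∅.
  x = 9: f ≡ 0 at y ∈ {2, 8}; g ≡ 0 at y ∈ ∅; common: ∅.
  x = 10: f ≡ 0 at y ∈ ∅; g ≡ 0 at y ∈ {0, 1, 2, 3, 4, 5, 6, 7, 8, 9, 10}; common: ∅.
Collecting: common zeros = ∅, so the count is 0.
Comparison with the Bézout bound: 0 ≤ 2 = deg(f)·deg(g), as expected for curves with no common component (the affine F_11-count falls short of the bound because intersections may lie at infinity, over extension fields, or carry multiplicity).


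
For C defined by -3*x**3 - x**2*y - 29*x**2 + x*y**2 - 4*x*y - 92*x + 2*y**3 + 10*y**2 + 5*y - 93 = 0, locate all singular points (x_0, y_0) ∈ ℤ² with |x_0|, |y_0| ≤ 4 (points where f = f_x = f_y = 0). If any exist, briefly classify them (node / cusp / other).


Singular points: {(-3, -1)}; classification: node.

Compute partial derivatives:
  f_x = -9*x**2 - 2*x*y - 58*x + y**2 - 4*y - 92.
  f_y = -x**2 + 2*x*y - 4*x + 6*y**2 + 20*y + 5.
Scan x_0 ∈ {−4, ..., 4}. For each x_0, f_y(x_0, y) is a polynomial in y; find its integer roots y ∈ {−4, ..., 4}, then test f_x and f at those candidates.
  x = -4: f_y(-4, y) = 6*y**2 + 12*y + 5; no integer root y with |y| ≤ 4.
  x = -3: f_y(-3, y) = 6*y**2 + 14*y + 8; vanishes at y ∈ {-1}. (-3, -1): f_x = 0, f = 0 — SINGULAR.
  x = -2: f_y(-2, y) = 6*y**2 + 16*y + 9; no integer root y with |y| ≤ 4.
  x = -1: f_y(-1, y) = 6*y**2 + 18*y + 8; no integer root y with |y| ≤ 4.
  x = 0: f_y(0, y) = 6*y**2 + 20*y + 5; no integer root y with |y| ≤ 4.
  x = 1: f_y(1, y) = 6*y**2 + 22*y; vanishes at y ∈ {0}. (1, 0): f_x = -159 ≠ 0.
  x = 2: f_y(2, y) = 6*y**2 + 24*y - 7; no integer root y with |y| ≤ 4.
  x = 3: f_y(3, y) = 6*y**2 + 26*y - 16; no integer root y with |y| ≤ 4.
  x = 4: f_y(4, y) = 6*y**2 + 28*y - 27; no integer root y with |y| ≤ 4.
Only singular point on the grid: (-3, -1).
Classify: substitute x = -3 + u, y = -1 + v and expand: f = -3*u**3 - u**2*v - u**2 + u*v**2 + 2*v**3 + v**2.
No constant or linear terms (consistent with a singular point). Quadratic part: -u**2 + v**2. Cubic part: -3*u**3 - u**2*v + u*v**2 + 2*v**3.
The quadratic part v**2 - u**2 = (v − u)(v + u) splits into two distinct linear factors, so there are two distinct tangent lines y − -1 = ±(x − -3) — this is a node (ordinary double point).
Classification: node.


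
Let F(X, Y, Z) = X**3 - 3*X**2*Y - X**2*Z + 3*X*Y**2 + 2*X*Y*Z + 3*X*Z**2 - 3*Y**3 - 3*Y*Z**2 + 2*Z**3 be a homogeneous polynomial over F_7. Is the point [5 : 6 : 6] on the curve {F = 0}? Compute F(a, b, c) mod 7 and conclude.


F(5,6,6) ≡ 3 (mod 7); P is NOT on the curve.

Evaluate F(5, 6, 6) term-by-term (mod 7).
  X**3 ↦ 1·125·1·1 = 125
  -3*X**2*Y ↦ -3·25·6·1 = -450
  -X**2*Z ↦ -1·25·1·6 = -150
  3*X*Y**2 ↦ 3·5·36·1 = 540
  2*X*Y*Z ↦ 2·5·6·6 = 360
  3*X*Z**2 ↦ 3·5·1·36 = 540
  -3*Y**3 ↦ -3·1·216·1 = -648
  -3*Y*Z**2 ↦ -3·1·6·36 = -648
  2*Z**3 ↦ 2·1·1·216 = 432
Sum: F(5, 6, 6) = (125) + (-450) + (-150) + (540) + (360) + (540) + (-648) + (-648) + (432) = 101.
Reducing mod 7: 101 ≡ 3 (mod 7).
Since F(a, b, c) ≡ 3 ≠ 0 (mod 7), P does NOT lie on the curve.


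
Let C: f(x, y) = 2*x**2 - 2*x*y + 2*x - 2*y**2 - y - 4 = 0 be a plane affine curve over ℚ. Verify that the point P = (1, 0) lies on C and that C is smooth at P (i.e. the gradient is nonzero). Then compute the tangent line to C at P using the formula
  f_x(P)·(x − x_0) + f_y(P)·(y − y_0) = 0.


Tangent line at P: 6*x - 3*y - 6 = 0.

Step 1: f(1, 0) = 0, so P lies on C.
Step 2: partial derivatives
  f_x(x, y) = 4*x - 2*y + 2, f_y(x, y) = -2*x - 4*y - 1.
  f_x(P) = 6, f_y(P) = -3 (gradient nonzero, so P is smooth).
Step 3: tangent line at P: 6·(x − 1) + -3·(y − 0) = 0.
Expanding: 6*x - 3*y - 6 = 0.


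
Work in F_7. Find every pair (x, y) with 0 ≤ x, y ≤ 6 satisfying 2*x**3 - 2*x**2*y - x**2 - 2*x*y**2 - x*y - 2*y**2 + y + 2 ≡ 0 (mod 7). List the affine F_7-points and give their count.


Affine F_7-points: {(2, 0), (2, 2), (3, 4), (5, 1), (5, 5)}; count = 5.

For each of the 49 pairs (x, y) ∈ F_7², evaluate f(x, y) mod 7. Record the zeros.
  x = 0: [0↦2, 1↦1, 2↦3, 3↦1, 4↦2, 5↦6, 6↦6]  zeros at y ∈ ∅
  x = 1: [0↦3, 1↦4, 2↦4, 3↦3, 4↦1, 5↦5, 6↦1]  zeros at y ∈ ∅
  x = 2: [0↦0, 1↦6, 2↦0, 3↦3, 4↦1, 5↦1, 6↦3]  zeros at y ∈ {0, 2}
  x = 3: [0↦5, 1↦5, 2↦3, 3↦6, 4↦0, 5↦6, 6↦3]  zeros at y ∈ {4}
  x = 4: [0↦2, 1↦6, 2↦4, 3↦3, 4↦3, 5↦4, 6↦6]  zeros at y ∈ ∅
  x = 5: [0↦3, 1↦0, 2↦1, 3↦6, 4↦1, 5↦0, 6↦3]  zeros at y ∈ {1, 5}
  x = 6: [0↦6, 1↦6, 2↦6, 3↦6, 4↦6, 5↦6, 6↦6]  zeros at y ∈ ∅
Collecting zeros: affine points = {(2, 0), (2, 2), (3, 4), (5, 1), (5, 5)}.
Total count |C(F_7)_aff| = 5.


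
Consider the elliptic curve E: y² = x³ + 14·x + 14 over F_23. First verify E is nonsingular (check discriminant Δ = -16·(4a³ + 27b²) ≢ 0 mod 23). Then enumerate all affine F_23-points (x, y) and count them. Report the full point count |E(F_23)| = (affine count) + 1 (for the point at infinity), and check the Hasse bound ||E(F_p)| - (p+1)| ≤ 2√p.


Affine points = {(1, 11), (1, 12), (2, 2), (2, 21), (5, 5), (5, 18), (7, 8), (7, 15), (9, 8), (9, 15), (10, 2), (10, 21), (11, 2), (11, 21), (12, 1), (12, 22), (13, 1), (13, 22), (17, 6), (17, 17), (18, 7), (18, 16), (19, 3), (19, 20), (21, 1), (21, 22)}; affine count = 26; |E(F_23)| = 27.

Discriminant check: Δ ∝ 4a³ + 27b² = 4·14³ + 27·14² = 4·2744 + 27·196 ≡ 7 (mod 23). Nonzero ⇒ E is nonsingular.
For each x ∈ F_23, compute rhs = x³ + 14·x + 14 mod 23, then count y ∈ F_23 with y² ≡ rhs.
  x = 0: rhs = 14, matching y values: none (0 points).
  x = 1: rhs = 6, matching y values: 11, 12 (2 points).
  x = 2: rhs = 4, matching y values: 2, 21 (2 points).
  x = 3: rhs = 14, matching y values: none (0 points).
  x = 4: rhs = 19, matching y values: none (0 points).
  x = 5: rhs = 2, matching y values: 5, 18 (2 points).
  x = 6: rhs = 15, matching y values: none (0 points).
  x = 7: rhs = 18, matching y values: 8, 15 (2 points).
  x = 8: rhs = 17, matching y values: none (0 points).
  x = 9: rhs = 18, matching y values: 8, 15 (2 points).
  x = 10: rhs = 4, matching y values: 2, 21 (2 points).
  x = 11: rhs = 4, matching y values: 2, 21 (2 points).
  x = 12: rhs = 1, matching y values: 1, 22 (2 points).
  x = 13: rhs = 1, matching y values: 1, 22 (2 points).
  x = 14: rhs = 10, matching y values: none (0 points).
  x = 15: rhs = 11, matching y values: none (0 points).
  x = 16: rhs = 10, matching y values: none (0 points).
  x = 17: rhs = 13, matching y values: 6, 17 (2 points).
  x = 18: rhs = 3, matching y values: 7, 16 (2 points).
  x = 19: rhs = 9, matching y values: 3, 20 (2 points).
  x = 20: rhs = 14, matching y values: none (0 points).
  x = 21: rhs = 1, matching y values: 1, 22 (2 points).
  x = 22: rhs = 22, matching y values: none (0 points).
Total affine count: 26.
Full point count |E(F_23)| = 26 + 1 = 27.
Hasse bound: |27 − (23+1)| = |3| = 3 ≤ 2√23 ≈ 9.5917 ✓.


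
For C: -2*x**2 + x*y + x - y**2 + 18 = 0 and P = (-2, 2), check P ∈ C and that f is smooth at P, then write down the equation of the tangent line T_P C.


Tangent line at P: 11*x - 6*y + 34 = 0.

Step 1: f(-2, 2) = 0, so P lies on C.
Step 2: partial derivatives
  f_x(x, y) = -4*x + y + 1, f_y(x, y) = x - 2*y.
  f_x(P) = 11, f_y(P) = -6 (gradient nonzero, so P is smooth).
Step 3: tangent line at P: 11·(x − -2) + -6·(y − 2) = 0.
Expanding: 11*x - 6*y + 34 = 0.


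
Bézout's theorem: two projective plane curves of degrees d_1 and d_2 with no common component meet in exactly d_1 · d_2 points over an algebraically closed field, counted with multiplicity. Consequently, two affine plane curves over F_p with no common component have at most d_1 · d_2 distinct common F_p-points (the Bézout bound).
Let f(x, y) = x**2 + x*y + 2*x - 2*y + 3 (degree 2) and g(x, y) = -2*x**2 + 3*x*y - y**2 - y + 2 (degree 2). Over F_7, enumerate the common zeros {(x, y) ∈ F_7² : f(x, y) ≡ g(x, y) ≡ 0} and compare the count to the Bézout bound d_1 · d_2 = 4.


Common zeros: {(0, 5), (5, 6), (6, 3)}; count = 3; Bézout bound = 4.

deg(f) = 2, deg(g) = 2, so Bézout bound = 4.
Scan x ∈ F_7. For each x, list the y ∈ F_7 with f(x, y) ≡ 0 and those with g(x, y) ≡ 0 (mod 7); the common zeros in that column are the intersection.
  x = 0: f ≡ 0 at y ∈ {5}; g ≡ 0 at y ∈ {1, 5}; common: {5}.
  x = 1: f ≡ 0 at y ∈ {6}; g ≡ 0 at y ∈ {0, 2}; common: ∅.
  x = 2: f ≡ 0 at y ∈ ∅; g ≡ 0 at y ∈ {2, 3}; common: ∅.
  x = 3: f ≡ 0 at y ∈ {3}; g ≡ 0 at y ∈ {4}; common: ∅.
  x = 4: f ≡ 0 at y ∈ {4}; g ≡ 0 at y ∈ {5, 6}; common: ∅.
  x = 5: f ≡ 0 at y ∈ {6}; g ≡ 0 at y ∈ {1, 6}; common: {6}.
  x = 6: f ≡ 0 at y ∈ {3}; g ≡ 0 at y ∈ {0, 3}; common: {3}.
Collecting: common zeros = {(0, 5), (5, 6), (6, 3)}, so the count is 3.
Comparison with the Bézout bound: 3 ≤ 4 = deg(f)·deg(g), as expected for curves with no common component (the affine F_7-count falls short of the bound because intersections may lie at infinity, over extension fields, or carry multiplicity).


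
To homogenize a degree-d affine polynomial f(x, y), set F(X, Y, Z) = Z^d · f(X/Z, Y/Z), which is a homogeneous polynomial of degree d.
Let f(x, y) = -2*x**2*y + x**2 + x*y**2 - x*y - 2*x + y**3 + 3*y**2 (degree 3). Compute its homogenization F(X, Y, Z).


F(X, Y, Z) = -2*X**2*Y + X**2*Z + X*Y**2 - X*Y*Z - 2*X*Z**2 + Y**3 + 3*Y**2*Z

deg(f) = 3.
Substitute x = X/Z, y = Y/Z into f, then multiply by Z^3.
  monomial -2·x^2·y^1 ↦ -2·X^2·Y^1·Z^0.
  monomial 1·x^2·y^0 ↦ 1·X^2·Y^0·Z^1.
  monomial 1·x^1·y^2 ↦ 1·X^1·Y^2·Z^0.
  monomial -1·x^1·y^1 ↦ -1·X^1·Y^1·Z^1.
  monomial -2·x^1·y^0 ↦ -2·X^1·Y^0·Z^2.
  monomial 1·x^0·y^3 ↦ 1·X^0·Y^3·Z^0.
  monomial 3·x^0·y^2 ↦ 3·X^0·Y^2·Z^1.
Collecting: F(X, Y, Z) = -2*X**2*Y + X**2*Z + X*Y**2 - X*Y*Z - 2*X*Z**2 + Y**3 + 3*Y**2*Z.


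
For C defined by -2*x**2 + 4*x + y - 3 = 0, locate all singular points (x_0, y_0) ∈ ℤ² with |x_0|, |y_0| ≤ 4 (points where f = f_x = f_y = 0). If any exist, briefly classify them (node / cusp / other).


No singular points in the scanned grid; C is smooth there.

Compute partial derivatives:
  f_x = 4 - 4*x.
  f_y = 1.
f_y = 1 is a nonzero constant, so f_y never vanishes: no point (x, y) can satisfy f = f_x = f_y = 0. In particular no (x, y) ∈ {−4, ..., 4}² is singular; the curve is smooth.


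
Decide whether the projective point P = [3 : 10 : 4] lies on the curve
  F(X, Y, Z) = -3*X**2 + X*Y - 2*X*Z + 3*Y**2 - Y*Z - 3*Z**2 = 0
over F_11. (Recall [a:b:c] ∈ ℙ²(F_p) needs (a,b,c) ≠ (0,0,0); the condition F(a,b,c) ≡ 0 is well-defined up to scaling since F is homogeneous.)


F(3,10,4) ≡ 4 (mod 11); P is NOT on the curve.

Evaluate F(3, 10, 4) term-by-term (mod 11).
  -3*X**2 ↦ -3·9·1·1 = -27
  X*Y ↦ 1·3·10·1 = 30
  -2*X*Z ↦ -2·3·1·4 = -24
  3*Y**2 ↦ 3·1·100·1 = 300
  -Y*Z ↦ -1·1·10·4 = -40
  -3*Z**2 ↦ -3·1·1·16 = -48
Sum: F(3, 10, 4) = (-27) + (30) + (-24) + (300) + (-40) + (-48) = 191.
Reducing mod 11: 191 ≡ 4 (mod 11).
Since F(a, b, c) ≡ 4 ≠ 0 (mod 11), P does NOT lie on the curve.


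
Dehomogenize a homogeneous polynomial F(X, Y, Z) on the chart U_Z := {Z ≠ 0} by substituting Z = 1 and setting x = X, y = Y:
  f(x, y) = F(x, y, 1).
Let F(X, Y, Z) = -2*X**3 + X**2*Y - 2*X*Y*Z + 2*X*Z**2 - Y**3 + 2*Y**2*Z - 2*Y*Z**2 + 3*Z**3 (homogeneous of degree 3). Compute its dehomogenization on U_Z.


f(x, y) = -2*x**3 + x**2*y - 2*x*y + 2*x - y**3 + 2*y**2 - 2*y + 3

On U_Z we set Z = 1. Each monomial c·X^i·Y^j·Z^k in F becomes c·x^i·y^j·1^k = c·x^i·y^j.
Substituting Z = 1: F(X, Y, 1) = -2*x**3 + x**2*y - 2*x*y + 2*x - y**3 + 2*y**2 - 2*y + 3.
Note: deg(f) ≤ deg(F) = 3; strict inequality happens when F is divisible by Z (lost terms).


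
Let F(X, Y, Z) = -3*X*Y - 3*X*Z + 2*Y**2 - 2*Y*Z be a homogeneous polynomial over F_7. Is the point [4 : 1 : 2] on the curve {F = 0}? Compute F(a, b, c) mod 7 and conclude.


F(4,1,2) ≡ 4 (mod 7); P is NOT on the curve.

Evaluate F(4, 1, 2) term-by-term (mod 7).
  -3*X*Y ↦ -3·4·1·1 = -12
  -3*X*Z ↦ -3·4·1·2 = -24
  2*Y**2 ↦ 2·1·1·1 = 2
  -2*Y*Z ↦ -2·1·1·2 = -4
Sum: F(4, 1, 2) = (-12) + (-24) + (2) + (-4) = -38.
Reducing mod 7: -38 ≡ 4 (mod 7).
Since F(a, b, c) ≡ 4 ≠ 0 (mod 7), P does NOT lie on the curve.


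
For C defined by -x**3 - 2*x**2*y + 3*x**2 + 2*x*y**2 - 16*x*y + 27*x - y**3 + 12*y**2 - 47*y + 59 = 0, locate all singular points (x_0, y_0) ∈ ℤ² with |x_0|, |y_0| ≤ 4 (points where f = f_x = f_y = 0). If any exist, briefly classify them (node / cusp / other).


Singular points: {(-1, 3)}; classification: cusp.

Compute partial derivatives:
  f_x = -3*x**2 - 4*x*y + 6*x + 2*y**2 - 16*y + 27.
  f_y = -2*x**2 + 4*x*y - 16*x - 3*y**2 + 24*y - 47.
Scan x_0 ∈ {−4, ..., 4}. For each x_0, f_y(x_0, y) is a polynomial in y; find its integer roots y ∈ {−4, ..., 4}, then test f_x and f at those candidates.
  x = -4: f_y(-4, y) = -3*y**2 + 8*y - 15; no integer root y with |y| ≤ 4.
  x = -3: f_y(-3, y) = -3*y**2 + 12*y - 17; no integer root y with |y| ≤ 4.
  x = -2: f_y(-2, y) = -3*y**2 + 16*y - 23; no integer root y with |y| ≤ 4.
  x = -1: f_y(-1, y) = -3*y**2 + 20*y - 33; vanishes at y ∈ {3}. (-1, 3): f_x = 0, f = 0 — SINGULAR.
  x = 0: f_y(0, y) = -3*y**2 + 24*y - 47; no integer root y with |y| ≤ 4.
  x = 1: f_y(1, y) = -3*y**2 + 28*y - 65; no integer root y with |y| ≤ 4.
  x = 2: f_y(2, y) = -3*y**2 + 32*y - 87; no integer root y with |y| ≤ 4.
  x = 3: f_y(3, y) = -3*y**2 + 36*y - 113; no integer root y with |y| ≤ 4.
  x = 4: f_y(4, y) = -3*y**2 + 40*y - 143; no integer root y with |y| ≤ 4.
Only singular point on the grid: (-1, 3).
Classify: substitute x = -1 + u, y = 3 + v and expand: f = -u**3 - 2*u**2*v + 2*u*v**2 - v**3 + v**2.
No constant or linear terms (consistent with a singular point). Quadratic part: v**2. Cubic part: -u**3 - 2*u**2*v + 2*u*v**2 - v**3.
The quadratic part v**2 is a perfect square, so there is a single (double) tangent line v = 0, i.e. y = 3. Restricting the cubic part to that line (v = 0) leaves -u**3 ≠ 0, so f is not divisible by v and the branch is v² ≈ u**3 to lowest order — this is a cusp.
Classification: cusp.


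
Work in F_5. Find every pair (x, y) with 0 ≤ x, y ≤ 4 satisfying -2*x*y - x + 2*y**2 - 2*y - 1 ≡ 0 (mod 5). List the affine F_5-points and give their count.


Affine F_5-points: {(2, 4), (3, 1), (3, 3), (4, 0)}; count = 4.

For each of the 25 pairs (x, y) ∈ F_5², evaluate f(x, y) mod 5. Record the zeros.
  x = 0: [0↦4, 1↦4, 2↦3, 3↦1, 4↦3]  zeros at y ∈ ∅
  x = 1: [0↦3, 1↦1, 2↦3, 3↦4, 4↦4]  zeros at y ∈ ∅
  x = 2: [0↦2, 1↦3, 2↦3, 3↦2, 4↦0]  zeros at y ∈ {4}
  x = 3: [0↦1, 1↦0, 2↦3, 3↦0, 4↦1]  zeros at y ∈ {1, 3}
  x = 4: [0↦0, 1↦2, 2↦3, 3↦3, 4↦2]  zeros at y ∈ {0}
Collecting zeros: affine points = {(2, 4), (3, 1), (3, 3), (4, 0)}.
Total count |C(F_5)_aff| = 4.


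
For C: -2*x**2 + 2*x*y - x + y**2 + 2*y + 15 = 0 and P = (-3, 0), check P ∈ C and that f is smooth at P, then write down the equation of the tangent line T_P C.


Tangent line at P: 11*x - 4*y + 33 = 0.

Step 1: f(-3, 0) = 0, so P lies on C.
Step 2: partial derivatives
  f_x(x, y) = -4*x + 2*y - 1, f_y(x, y) = 2*x + 2*y + 2.
  f_x(P) = 11, f_y(P) = -4 (gradient nonzero, so P is smooth).
Step 3: tangent line at P: 11·(x − -3) + -4·(y − 0) = 0.
Expanding: 11*x - 4*y + 33 = 0.


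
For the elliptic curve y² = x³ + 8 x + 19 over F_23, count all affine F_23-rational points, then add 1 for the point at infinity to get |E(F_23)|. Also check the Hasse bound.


Affine points = {(3, 1), (3, 22), (4, 0), (5, 0), (7, 2), (7, 21), (10, 8), (10, 15), (11, 9), (11, 14), (12, 7), (12, 16), (14, 0), (15, 8), (15, 15), (17, 10), (17, 13), (21, 8), (21, 15)}; affine count = 19; |E(F_23)| = 20.

Discriminant check: Δ ∝ 4a³ + 27b² = 4·8³ + 27·19² = 4·512 + 27·361 ≡ 19 (mod 23). Nonzero ⇒ E is nonsingular.
For each x ∈ F_23, compute rhs = x³ + 8·x + 19 mod 23, then count y ∈ F_23 with y² ≡ rhs.
  x = 0: rhs = 19, matching y values: none (0 points).
  x = 1: rhs = 5, matching y values: none (0 points).
  x = 2: rhs = 20, matching y values: none (0 points).
  x = 3: rhs = 1, matching y values: 1, 22 (2 points).
  x = 4: rhs = 0, matching y values: 0 (1 points).
  x = 5: rhs = 0, matching y values: 0 (1 points).
  x = 6: rhs = 7, matching y values: none (0 points).
  x = 7: rhs = 4, matching y values: 2, 21 (2 points).
  x = 8: rhs = 20, matching y values: none (0 points).
  x = 9: rhs = 15, matching y values: none (0 points).
  x = 10: rhs = 18, matching y values: 8, 15 (2 points).
  x = 11: rhs = 12, matching y values: 9, 14 (2 points).
  x = 12: rhs = 3, matching y values: 7, 16 (2 points).
  x = 13: rhs = 20, matching y values: none (0 points).
  x = 14: rhs = 0, matching y values: 0 (1 points).
  x = 15: rhs = 18, matching y values: 8, 15 (2 points).
  x = 16: rhs = 11, matching y values: none (0 points).
  x = 17: rhs = 8, matching y values: 10, 13 (2 points).
  x = 18: rhs = 15, matching y values: none (0 points).
  x = 19: rhs = 15, matching y values: none (0 points).
  x = 20: rhs = 14, matching y values: none (0 points).
  x = 21: rhs = 18, matching y values: 8, 15 (2 points).
  x = 22: rhs = 10, matching y values: none (0 points).
Total affine count: 19.
Full point count |E(F_23)| = 19 + 1 = 20.
Hasse bound: |20 − (23+1)| = |-4| = 4 ≤ 2√23 ≈ 9.5917 ✓.


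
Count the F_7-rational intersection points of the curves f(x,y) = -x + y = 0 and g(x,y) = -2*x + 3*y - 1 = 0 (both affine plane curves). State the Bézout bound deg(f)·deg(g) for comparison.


Common zeros: {(1, 1)}; count = 1; Bézout bound = 1.

deg(f) = 1, deg(g) = 1, so Bézout bound = 1.
Scan x ∈ F_7. For each x, list the y ∈ F_7 with f(x, y) ≡ 0 and those with g(x, y) ≡ 0 (mod 7); the common zeros in that column are the intersection.
  x = 0: f ≡ 0 at y ∈ {0}; g ≡ 0 at y ∈ {5}; common: ∅.
  x = 1: f ≡ 0 at y ∈ {1}; g ≡ 0 at y ∈ {1}; common: {1}.
  x = 2: f ≡ 0 at y ∈ {2}; g ≡ 0 at y ∈ {4}; common: ∅.
  x = 3: f ≡ 0 at y ∈ {3}; g ≡ 0 at y ∈ {0}; common: ∅.
  x = 4: f ≡ 0 at y ∈ {4}; g ≡ 0 at y ∈ {3}; common: ∅.
  x = 5: f ≡ 0 at y ∈ {5}; g ≡ 0 at y ∈ {6}; common: ∅.
  x = 6: f ≡ 0 at y ∈ {6}; g ≡ 0 at y ∈ {2}; common: ∅.
Collecting: common zeros = {(1, 1)}, so the count is 1.
Comparison with the Bézout bound: 1 ≤ 1 = deg(f)·deg(g), as expected for curves with no common component (the bound is attained).


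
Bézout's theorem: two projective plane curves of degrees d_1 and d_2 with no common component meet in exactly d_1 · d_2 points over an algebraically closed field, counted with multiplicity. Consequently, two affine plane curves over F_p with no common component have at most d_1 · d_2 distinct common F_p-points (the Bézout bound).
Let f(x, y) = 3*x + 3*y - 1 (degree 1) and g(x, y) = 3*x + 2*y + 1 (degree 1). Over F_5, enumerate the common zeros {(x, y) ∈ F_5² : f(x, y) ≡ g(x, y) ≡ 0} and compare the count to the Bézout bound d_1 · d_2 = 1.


Common zeros: {(0, 2)}; count = 1; Bézout bound = 1.

deg(f) = 1, deg(g) = 1, so Bézout bound = 1.
Scan x ∈ F_5. For each x, list the y ∈ F_5 with f(x, y) ≡ 0 and those with g(x, y) ≡ 0 (mod 5); the common zeros in that column are the intersection.
  x = 0: f ≡ 0 at y ∈ {2}; g ≡ 0 at y ∈ {2}; common: {2}.
  x = 1: f ≡ 0 at y ∈ {1}; g ≡ 0 at y ∈ {3}; common: ∅.
  x = 2: f ≡ 0 at y ∈ {0}; g ≡ 0 at y ∈ {4}; common: ∅.
  x = 3: f ≡ 0 at y ∈ {4}; g ≡ 0 at y ∈ {0}; common: ∅.
  x = 4: f ≡ 0 at y ∈ {3}; g ≡ 0 at y ∈ {1}; common: ∅.
Collecting: common zeros = {(0, 2)}, so the count is 1.
Comparison with the Bézout bound: 1 ≤ 1 = deg(f)·deg(g), as expected for curves with no common component (the bound is attained).


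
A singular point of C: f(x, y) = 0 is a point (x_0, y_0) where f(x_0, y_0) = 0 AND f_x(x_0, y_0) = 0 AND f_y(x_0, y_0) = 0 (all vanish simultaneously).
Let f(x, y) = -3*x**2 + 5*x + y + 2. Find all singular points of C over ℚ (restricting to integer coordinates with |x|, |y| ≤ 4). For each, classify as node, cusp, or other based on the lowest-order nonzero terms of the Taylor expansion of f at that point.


No singular points in the scanned grid; C is smooth there.

Compute partial derivatives:
  f_x = 5 - 6*x.
  f_y = 1.
f_y = 1 is a nonzero constant, so f_y never vanishes: no point (x, y) can satisfy f = f_x = f_y = 0. In particular no (x, y) ∈ {−4, ..., 4}² is singular; the curve is smooth.


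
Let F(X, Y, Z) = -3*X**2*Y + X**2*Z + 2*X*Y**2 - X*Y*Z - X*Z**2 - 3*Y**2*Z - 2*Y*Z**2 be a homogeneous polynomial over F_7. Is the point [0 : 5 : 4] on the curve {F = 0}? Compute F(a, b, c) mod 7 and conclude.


F(0,5,4) ≡ 2 (mod 7); P is NOT on the curve.

Evaluate F(0, 5, 4) term-by-term (mod 7).
  -3*X**2*Y ↦ -3·0·5·1 = 0
  X**2*Z ↦ 1·0·1·4 = 0
  2*X*Y**2 ↦ 2·0·25·1 = 0
  -X*Y*Z ↦ -1·0·5·4 = 0
  -X*Z**2 ↦ -1·0·1·16 = 0
  -3*Y**2*Z ↦ -3·1·25·4 = -300
  -2*Y*Z**2 ↦ -2·1·5·16 = -160
Sum: F(0, 5, 4) = (0) + (0) + (0) + (0) + (0) + (-300) + (-160) = -460.
Reducing mod 7: -460 ≡ 2 (mod 7).
Since F(a, b, c) ≡ 2 ≠ 0 (mod 7), P does NOT lie on the curve.


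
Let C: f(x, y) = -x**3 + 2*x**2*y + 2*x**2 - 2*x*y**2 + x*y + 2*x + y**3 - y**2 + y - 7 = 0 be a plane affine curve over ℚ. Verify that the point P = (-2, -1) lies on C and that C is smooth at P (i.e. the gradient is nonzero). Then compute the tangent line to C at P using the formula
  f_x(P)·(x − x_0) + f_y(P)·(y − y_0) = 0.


Tangent line at P: -13*x + 4*y - 22 = 0.

Step 1: f(-2, -1) = 0, so P lies on C.
Step 2: partial derivatives
  f_x(x, y) = -3*x**2 + 4*x*y + 4*x - 2*y**2 + y + 2, f_y(x, y) = 2*x**2 - 4*x*y + x + 3*y**2 - 2*y + 1.
  f_x(P) = -13, f_y(P) = 4 (gradient nonzero, so P is smooth).
Step 3: tangent line at P: -13·(x − -2) + 4·(y − -1) = 0.
Expanding: -13*x + 4*y - 22 = 0.


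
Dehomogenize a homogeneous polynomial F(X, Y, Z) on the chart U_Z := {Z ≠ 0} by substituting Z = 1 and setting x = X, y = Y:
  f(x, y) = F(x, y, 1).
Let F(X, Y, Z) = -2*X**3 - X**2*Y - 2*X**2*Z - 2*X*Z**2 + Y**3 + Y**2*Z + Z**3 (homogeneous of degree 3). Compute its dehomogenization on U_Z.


f(x, y) = -2*x**3 - x**2*y - 2*x**2 - 2*x + y**3 + y**2 + 1

On U_Z we set Z = 1. Each monomial c·X^i·Y^j·Z^k in F becomes c·x^i·y^j·1^k = c·x^i·y^j.
Substituting Z = 1: F(X, Y, 1) = -2*x**3 - x**2*y - 2*x**2 - 2*x + y**3 + y**2 + 1.
Note: deg(f) ≤ deg(F) = 3; strict inequality happens when F is divisible by Z (lost terms).


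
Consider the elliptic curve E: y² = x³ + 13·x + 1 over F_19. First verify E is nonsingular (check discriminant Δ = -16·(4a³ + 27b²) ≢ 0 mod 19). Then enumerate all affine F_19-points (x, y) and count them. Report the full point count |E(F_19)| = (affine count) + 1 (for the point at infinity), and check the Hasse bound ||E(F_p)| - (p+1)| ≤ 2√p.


Affine points = {(0, 1), (0, 18), (2, 4), (2, 15), (5, 1), (5, 18), (7, 6), (7, 13), (8, 3), (8, 16), (9, 7), (9, 12), (12, 2), (12, 17), (13, 7), (13, 12), (14, 1), (14, 18), (16, 7), (16, 12), (17, 9), (17, 10), (18, 5), (18, 14)}; affine count = 24; |E(F_19)| = 25.

Discriminant check: Δ ∝ 4a³ + 27b² = 4·13³ + 27·1² = 4·2197 + 27·1 ≡ 18 (mod 19). Nonzero ⇒ E is nonsingular.
For each x ∈ F_19, compute rhs = x³ + 13·x + 1 mod 19, then count y ∈ F_19 with y² ≡ rhs.
  x = 0: rhs = 1, matching y values: 1, 18 (2 points).
  x = 1: rhs = 15, matching y values: none (0 points).
  x = 2: rhs = 16, matching y values: 4, 15 (2 points).
  x = 3: rhs = 10, matching y values: none (0 points).
  x = 4: rhs = 3, matching y values: none (0 points).
  x = 5: rhs = 1, matching y values: 1, 18 (2 points).
  x = 6: rhs = 10, matching y values: none (0 points).
  x = 7: rhs = 17, matching y values: 6, 13 (2 points).
  x = 8: rhs = 9, matching y values: 3, 16 (2 points).
  x = 9: rhs = 11, matching y values: 7, 12 (2 points).
  x = 10: rhs = 10, matching y values: none (0 points).
  x = 11: rhs = 12, matching y values: none (0 points).
  x = 12: rhs = 4, matching y values: 2, 17 (2 points).
  x = 13: rhs = 11, matching y values: 7, 12 (2 points).
  x = 14: rhs = 1, matching y values: 1, 18 (2 points).
  x = 15: rhs = 18, matching y values: none (0 points).
  x = 16: rhs = 11, matching y values: 7, 12 (2 points).
  x = 17: rhs = 5, matching y values: 9, 10 (2 points).
  x = 18: rhs = 6, matching y values: 5, 14 (2 points).
Total affine count: 24.
Full point count |E(F_19)| = 24 + 1 = 25.
Hasse bound: |25 − (19+1)| = |5| = 5 ≤ 2√19 ≈ 8.7178 ✓.


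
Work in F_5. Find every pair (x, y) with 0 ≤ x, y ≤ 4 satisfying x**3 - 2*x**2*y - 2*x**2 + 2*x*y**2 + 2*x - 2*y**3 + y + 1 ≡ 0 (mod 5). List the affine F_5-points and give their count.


Affine F_5-points: {(0, 1), (0, 3), (2, 0), (2, 1), (3, 2), (3, 3), (4, 2)}; count = 7.

For each of the 25 pairs (x, y) ∈ F_5², evaluate f(x, y) mod 5. Record the zeros.
  x = 0: [0↦1, 1↦0, 2↦2, 3↦0, 4↦2]  zeros at y ∈ {1, 3}
  x = 1: [0↦2, 1↦1, 2↦2, 3↦3, 4↦2]  zeros at y ∈ ∅
  x = 2: [0↦0, 1↦0, 2↦1, 3↦1, 4↦3]  zeros at y ∈ {0, 1}
  x = 3: [0↦1, 1↦3, 2↦0, 3↦0, 4↦1]  zeros at y ∈ {2, 3}
  x = 4: [0↦1, 1↦1, 2↦0, 3↦1, 4↦2]  zeros at y ∈ {2}
Collecting zeros: affine points = {(0, 1), (0, 3), (2, 0), (2, 1), (3, 2), (3, 3), (4, 2)}.
Total count |C(F_5)_aff| = 7.


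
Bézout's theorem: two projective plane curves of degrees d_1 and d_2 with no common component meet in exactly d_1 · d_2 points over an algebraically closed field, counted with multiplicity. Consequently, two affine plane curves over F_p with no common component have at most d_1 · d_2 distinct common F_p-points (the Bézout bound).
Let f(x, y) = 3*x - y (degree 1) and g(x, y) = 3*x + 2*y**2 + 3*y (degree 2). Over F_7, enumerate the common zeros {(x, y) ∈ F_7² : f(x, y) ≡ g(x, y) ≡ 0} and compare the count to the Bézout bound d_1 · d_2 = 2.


Common zeros: {(0, 0), (4, 5)}; count = 2; Bézout bound = 2.

deg(f) = 1, deg(g) = 2, so Bézout bound = 2.
Scan x ∈ F_7. For each x, list the y ∈ F_7 with f(x, y) ≡ 0 and those with g(x, y) ≡ 0 (mod 7); the common zeros in that column are the intersection.
  x = 0: f ≡ 0 at y ∈ {0}; g ≡ 0 at y ∈ {0, 2}; common: {0}.
  x = 1: f ≡ 0 at y ∈ {3}; g ≡ 0 at y ∈ ∅; common: ∅.
  x = 2: f ≡ 0 at y ∈ {6}; g ≡ 0 at y ∈ ∅; common: ∅.
  x = 3: f ≡ 0 at y ∈ {2}; g ≡ 0 at y ∈ {1}; common: ∅.
  x = 4: f ≡ 0 at y ∈ {5}; g ≡ 0 at y ∈ {4, 5}; common: {5}.
  x = 5: f ≡ 0 at y ∈ {1}; g ≡ 0 at y ∈ {3, 6}; common: ∅.
  x = 6: f ≡ 0 at y ∈ {4}; g ≡ 0 at y ∈ ∅; common: ∅.
Collecting: common zeros = {(0, 0), (4, 5)}, so the count is 2.
Comparison with the Bézout bound: 2 ≤ 2 = deg(f)·deg(g), as expected for curves with no common component (the bound is attained).


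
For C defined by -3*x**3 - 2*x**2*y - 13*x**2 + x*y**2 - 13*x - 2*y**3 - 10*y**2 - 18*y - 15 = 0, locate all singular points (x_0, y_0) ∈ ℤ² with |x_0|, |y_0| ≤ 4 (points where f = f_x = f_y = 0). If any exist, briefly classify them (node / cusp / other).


Singular points: {(-1, -2)}; classification: cusp.

Compute partial derivatives:
  f_x = -9*x**2 - 4*x*y - 26*x + y**2 - 13.
  f_y = -2*x**2 + 2*x*y - 6*y**2 - 20*y - 18.
Scan x_0 ∈ {−4, ..., 4}. For each x_0, f_y(x_0, y) is a polynomial in y; find its integer roots y ∈ {−4, ..., 4}, then test f_x and f at those candidates.
  x = -4: f_y(-4, y) = -6*y**2 - 28*y - 50; no integer root y with |y| ≤ 4.
  x = -3: f_y(-3, y) = -6*y**2 - 26*y - 36; no integer root y with |y| ≤ 4.
  x = -2: f_y(-2, y) = -6*y**2 - 24*y - 26; no integer root y with |y| ≤ 4.
  x = -1: f_y(-1, y) = -6*y**2 - 22*y - 20; vanishes at y ∈ {-2}. (-1, -2): f_x = 0, f = 0 — SINGULAR.
  x = 0: f_y(0, y) = -6*y**2 - 20*y - 18; no integer root y with |y| ≤ 4.
  x = 1: f_y(1, y) = -6*y**2 - 18*y - 20; no integer root y with |y| ≤ 4.
  x = 2: f_y(2, y) = -6*y**2 - 16*y - 26; no integer root y with |y| ≤ 4.
  x = 3: f_y(3, y) = -6*y**2 - 14*y - 36; no integer root y with |y| ≤ 4.
  x = 4: f_y(4, y) = -6*y**2 - 12*y - 50; no integer root y with |y| ≤ 4.
Only singular point on the grid: (-1, -2).
Classify: substitute x = -1 + u, y = -2 + v and expand: f = -3*u**3 - 2*u**2*v + u*v**2 - 2*v**3 + v**2.
No constant or linear terms (consistent with a singular point). Quadratic part: v**2. Cubic part: -3*u**3 - 2*u**2*v + u*v**2 - 2*v**3.
The quadratic part v**2 is a perfect square, so there is a single (double) tangent line v = 0, i.e. y = -2. Restricting the cubic part to that line (v = 0) leaves -3*u**3 ≠ 0, so f is not divisible by v and the branch is v² ≈ 3*u**3 to lowest order — this is a cusp.
Classification: cusp.


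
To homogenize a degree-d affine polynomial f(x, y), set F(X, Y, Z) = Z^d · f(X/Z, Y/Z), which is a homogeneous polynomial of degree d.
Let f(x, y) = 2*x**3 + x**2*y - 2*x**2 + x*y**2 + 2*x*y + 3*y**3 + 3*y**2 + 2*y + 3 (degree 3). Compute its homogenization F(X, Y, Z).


F(X, Y, Z) = 2*X**3 + X**2*Y - 2*X**2*Z + X*Y**2 + 2*X*Y*Z + 3*Y**3 + 3*Y**2*Z + 2*Y*Z**2 + 3*Z**3

deg(f) = 3.
Substitute x = X/Z, y = Y/Z into f, then multiply by Z^3.
  monomial 2·x^3·y^0 ↦ 2·X^3·Y^0·Z^0.
  monomial 1·x^2·y^1 ↦ 1·X^2·Y^1·Z^0.
  monomial -2·x^2·y^0 ↦ -2·X^2·Y^0·Z^1.
  monomial 1·x^1·y^2 ↦ 1·X^1·Y^2·Z^0.
  monomial 2·x^1·y^1 ↦ 2·X^1·Y^1·Z^1.
  monomial 3·x^0·y^3 ↦ 3·X^0·Y^3·Z^0.
  monomial 3·x^0·y^2 ↦ 3·X^0·Y^2·Z^1.
  monomial 2·x^0·y^1 ↦ 2·X^0·Y^1·Z^2.
  monomial 3·x^0·y^0 ↦ 3·X^0·Y^0·Z^3.
Collecting: F(X, Y, Z) = 2*X**3 + X**2*Y - 2*X**2*Z + X*Y**2 + 2*X*Y*Z + 3*Y**3 + 3*Y**2*Z + 2*Y*Z**2 + 3*Z**3.


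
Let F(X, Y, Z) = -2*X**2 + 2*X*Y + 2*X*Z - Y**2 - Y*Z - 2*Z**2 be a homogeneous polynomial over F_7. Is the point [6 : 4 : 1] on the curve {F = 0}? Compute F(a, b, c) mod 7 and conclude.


F(6,4,1) ≡ 1 (mod 7); P is NOT on the curve.

Evaluate F(6, 4, 1) term-by-term (mod 7).
  -2*X**2 ↦ -2·36·1·1 = -72
  2*X*Y ↦ 2·6·4·1 = 48
  2*X*Z ↦ 2·6·1·1 = 12
  -Y**2 ↦ -1·1·16·1 = -16
  -Y*Z ↦ -1·1·4·1 = -4
  -2*Z**2 ↦ -2·1·1·1 = -2
Sum: F(6, 4, 1) = (-72) + (48) + (12) + (-16) + (-4) + (-2) = -34.
Reducing mod 7: -34 ≡ 1 (mod 7).
Since F(a, b, c) ≡ 1 ≠ 0 (mod 7), P does NOT lie on the curve.


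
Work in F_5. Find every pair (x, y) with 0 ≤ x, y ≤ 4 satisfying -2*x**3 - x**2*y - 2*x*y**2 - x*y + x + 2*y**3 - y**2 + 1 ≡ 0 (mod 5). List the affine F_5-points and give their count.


Affine F_5-points: {(1, 0), (1, 2), (3, 0), (3, 3), (4, 1), (4, 3)}; count = 6.

For each of the 25 pairs (x, y) ∈ F_5², evaluate f(x, y) mod 5. Record the zeros.
  x = 0: [0↦1, 1↦2, 2↦3, 3↦1, 4↦3]  zeros at y ∈ ∅
  x = 1: [0↦0, 1↦2, 2↦0, 3↦1, 4↦2]  zeros at y ∈ {0, 2}
  x = 2: [0↦2, 1↦3, 2↦1, 3↦3, 4↦1]  zeros at y ∈ ∅
  x = 3: [0↦0, 1↦3, 2↦4, 3↦0, 4↦3]  zeros at y ∈ {0, 3}
  x = 4: [0↦2, 1↦0, 2↦2, 3↦0, 4↦1]  zeros at y ∈ {1, 3}
Collecting zeros: affine points = {(1, 0), (1, 2), (3, 0), (3, 3), (4, 1), (4, 3)}.
Total count |C(F_5)_aff| = 6.


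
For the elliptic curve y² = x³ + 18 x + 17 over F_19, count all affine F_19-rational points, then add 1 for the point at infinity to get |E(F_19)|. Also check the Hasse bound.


Affine points = {(0, 6), (0, 13), (1, 6), (1, 13), (2, 2), (2, 17), (4, 1), (4, 18), (5, 2), (5, 17), (7, 7), (7, 12), (10, 0), (11, 8), (11, 11), (12, 2), (12, 17), (13, 4), (13, 15), (14, 7), (14, 12), (17, 7), (17, 12), (18, 6), (18, 13)}; affine count = 25; |E(F_19)| = 26.

Discriminant check: Δ ∝ 4a³ + 27b² = 4·18³ + 27·17² = 4·5832 + 27·289 ≡ 9 (mod 19). Nonzero ⇒ E is nonsingular.
For each x ∈ F_19, compute rhs = x³ + 18·x + 17 mod 19, then count y ∈ F_19 with y² ≡ rhs.
  x = 0: rhs = 17, matching y values: 6, 13 (2 points).
  x = 1: rhs = 17, matching y values: 6, 13 (2 points).
  x = 2: rhs = 4, matching y values: 2, 17 (2 points).
  x = 3: rhs = 3, matching y values: none (0 points).
  x = 4: rhs = 1, matching y values: 1, 18 (2 points).
  x = 5: rhs = 4, matching y values: 2, 17 (2 points).
  x = 6: rhs = 18, matching y values: none (0 points).
  x = 7: rhs = 11, matching y values: 7, 12 (2 points).
  x = 8: rhs = 8, matching y values: none (0 points).
  x = 9: rhs = 15, matching y values: none (0 points).
  x = 10: rhs = 0, matching y values: 0 (1 points).
  x = 11: rhs = 7, matching y values: 8, 11 (2 points).
  x = 12: rhs = 4, matching y values: 2, 17 (2 points).
  x = 13: rhs = 16, matching y values: 4, 15 (2 points).
  x = 14: rhs = 11, matching y values: 7, 12 (2 points).
  x = 15: rhs = 14, matching y values: none (0 points).
  x = 16: rhs = 12, matching y values: none (0 points).
  x = 17: rhs = 11, matching y values: 7, 12 (2 points).
  x = 18: rhs = 17, matching y values: 6, 13 (2 points).
Total affine count: 25.
Full point count |E(F_19)| = 25 + 1 = 26.
Hasse bound: |26 − (19+1)| = |6| = 6 ≤ 2√19 ≈ 8.7178 ✓.
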